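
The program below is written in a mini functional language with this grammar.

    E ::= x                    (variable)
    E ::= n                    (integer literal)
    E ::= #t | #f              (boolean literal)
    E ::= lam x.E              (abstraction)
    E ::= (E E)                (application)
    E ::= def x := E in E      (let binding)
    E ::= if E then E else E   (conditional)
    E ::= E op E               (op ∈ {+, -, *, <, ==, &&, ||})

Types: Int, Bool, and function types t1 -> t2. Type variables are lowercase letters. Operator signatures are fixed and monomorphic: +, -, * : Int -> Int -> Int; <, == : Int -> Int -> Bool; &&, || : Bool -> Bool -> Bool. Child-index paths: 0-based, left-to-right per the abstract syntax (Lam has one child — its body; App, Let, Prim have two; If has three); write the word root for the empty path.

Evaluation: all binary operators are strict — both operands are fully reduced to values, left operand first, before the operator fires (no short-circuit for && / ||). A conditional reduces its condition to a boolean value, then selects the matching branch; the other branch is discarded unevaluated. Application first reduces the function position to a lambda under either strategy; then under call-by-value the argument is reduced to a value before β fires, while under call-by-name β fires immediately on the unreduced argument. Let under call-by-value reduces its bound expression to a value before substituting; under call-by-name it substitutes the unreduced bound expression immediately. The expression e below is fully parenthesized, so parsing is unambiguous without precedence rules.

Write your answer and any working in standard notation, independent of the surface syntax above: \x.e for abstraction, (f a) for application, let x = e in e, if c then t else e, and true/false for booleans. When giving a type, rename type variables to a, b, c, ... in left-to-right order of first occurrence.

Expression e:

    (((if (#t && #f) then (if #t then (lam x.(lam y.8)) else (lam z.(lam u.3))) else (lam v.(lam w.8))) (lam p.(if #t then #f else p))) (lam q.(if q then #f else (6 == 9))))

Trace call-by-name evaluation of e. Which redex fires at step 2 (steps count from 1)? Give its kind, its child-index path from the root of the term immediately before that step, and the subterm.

Answer: if at 0.0 : (if false then (if true then (\x.(\y.8)) else (\z.(\u.3))) else (\v.(\w.8)))

Derivation:
step 0: (((if (true && false) then (if true then (\x.(\y.8)) else (\z.(\u.3))) else (\v.(\w.8))) (\p.(if true then false else p))) (\q.(if q then false else (6 == 9))))
step 1: [delta@0.0.0] (((if false then (if true then (\x.(\y.8)) else (\z.(\u.3))) else (\v.(\w.8))) (\p.(if true then false else p))) (\q.(if q then false else (6 == 9))))
step 2: [if@0.0] (((\v.(\w.8)) (\p.(if true then false else p))) (\q.(if q then false else (6 == 9))))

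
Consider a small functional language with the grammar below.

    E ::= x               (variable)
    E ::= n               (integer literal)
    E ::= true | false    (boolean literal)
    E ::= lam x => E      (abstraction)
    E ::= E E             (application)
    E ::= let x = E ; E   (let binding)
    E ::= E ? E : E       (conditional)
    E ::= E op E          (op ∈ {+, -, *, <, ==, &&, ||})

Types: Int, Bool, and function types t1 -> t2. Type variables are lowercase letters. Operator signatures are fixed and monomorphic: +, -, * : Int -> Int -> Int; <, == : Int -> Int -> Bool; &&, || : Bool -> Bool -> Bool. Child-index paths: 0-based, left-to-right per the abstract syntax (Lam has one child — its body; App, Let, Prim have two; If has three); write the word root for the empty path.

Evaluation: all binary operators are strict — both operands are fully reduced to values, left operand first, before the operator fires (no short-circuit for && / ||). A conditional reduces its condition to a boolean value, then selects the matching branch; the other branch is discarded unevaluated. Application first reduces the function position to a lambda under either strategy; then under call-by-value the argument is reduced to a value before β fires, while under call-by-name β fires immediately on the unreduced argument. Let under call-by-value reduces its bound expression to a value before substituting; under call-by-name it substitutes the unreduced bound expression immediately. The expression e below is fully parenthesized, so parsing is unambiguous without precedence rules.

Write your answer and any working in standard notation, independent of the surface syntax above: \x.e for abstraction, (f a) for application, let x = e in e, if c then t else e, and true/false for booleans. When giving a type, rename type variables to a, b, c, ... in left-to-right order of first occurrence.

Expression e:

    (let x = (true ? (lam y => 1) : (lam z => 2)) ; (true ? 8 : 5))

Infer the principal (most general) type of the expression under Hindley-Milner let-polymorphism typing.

Answer: Int

Derivation:
  unify Bool ~ Bool
\y._ : a -> Int
\z._ : b -> Int
  unify a -> Int ~ b -> Int
  unify a ~ b
  unify Int ~ Int
let x : forall. b -> Int
  unify Bool ~ Bool
  unify Int ~ Int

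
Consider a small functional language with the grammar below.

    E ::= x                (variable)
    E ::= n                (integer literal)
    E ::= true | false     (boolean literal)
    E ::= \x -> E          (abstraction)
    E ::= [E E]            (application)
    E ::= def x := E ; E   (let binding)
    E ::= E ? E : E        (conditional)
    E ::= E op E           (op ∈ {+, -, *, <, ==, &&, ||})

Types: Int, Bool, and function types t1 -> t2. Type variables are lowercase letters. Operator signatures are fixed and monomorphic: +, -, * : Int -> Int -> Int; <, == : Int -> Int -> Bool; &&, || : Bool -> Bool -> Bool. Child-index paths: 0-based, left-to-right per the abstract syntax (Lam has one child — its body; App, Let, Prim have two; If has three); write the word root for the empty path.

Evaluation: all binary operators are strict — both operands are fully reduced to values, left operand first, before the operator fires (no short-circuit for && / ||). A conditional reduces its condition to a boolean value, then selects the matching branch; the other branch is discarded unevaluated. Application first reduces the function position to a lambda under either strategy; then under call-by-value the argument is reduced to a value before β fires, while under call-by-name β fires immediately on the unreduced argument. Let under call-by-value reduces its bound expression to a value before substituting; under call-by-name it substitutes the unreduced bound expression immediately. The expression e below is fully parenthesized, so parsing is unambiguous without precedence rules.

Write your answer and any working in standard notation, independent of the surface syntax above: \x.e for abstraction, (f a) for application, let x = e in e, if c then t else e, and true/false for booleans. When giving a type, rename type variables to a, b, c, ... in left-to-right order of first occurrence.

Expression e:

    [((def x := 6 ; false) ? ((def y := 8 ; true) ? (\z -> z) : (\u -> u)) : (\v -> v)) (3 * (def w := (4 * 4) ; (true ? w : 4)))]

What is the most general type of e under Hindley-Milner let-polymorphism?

Answer: Int

Derivation:
let x : Int
  unify Bool ~ Bool
let y : Int
  unify Bool ~ Bool
z : a
\z._ : a -> a
u : b
\u._ : b -> b
  unify a -> a ~ b -> b
  unify a ~ b
  unify b ~ b
v : c
\v._ : c -> c
  unify b -> b ~ c -> c
  unify b ~ c
  unify c ~ c
  unify Int ~ Int
  unify Int ~ Int
  unify Int ~ Int
let w : Int
  unify Bool ~ Bool
w : Int
  unify Int ~ Int
  unify Int ~ Int
  unify c -> c ~ Int -> d
  unify c ~ Int
  unify Int ~ d
_ _ : Int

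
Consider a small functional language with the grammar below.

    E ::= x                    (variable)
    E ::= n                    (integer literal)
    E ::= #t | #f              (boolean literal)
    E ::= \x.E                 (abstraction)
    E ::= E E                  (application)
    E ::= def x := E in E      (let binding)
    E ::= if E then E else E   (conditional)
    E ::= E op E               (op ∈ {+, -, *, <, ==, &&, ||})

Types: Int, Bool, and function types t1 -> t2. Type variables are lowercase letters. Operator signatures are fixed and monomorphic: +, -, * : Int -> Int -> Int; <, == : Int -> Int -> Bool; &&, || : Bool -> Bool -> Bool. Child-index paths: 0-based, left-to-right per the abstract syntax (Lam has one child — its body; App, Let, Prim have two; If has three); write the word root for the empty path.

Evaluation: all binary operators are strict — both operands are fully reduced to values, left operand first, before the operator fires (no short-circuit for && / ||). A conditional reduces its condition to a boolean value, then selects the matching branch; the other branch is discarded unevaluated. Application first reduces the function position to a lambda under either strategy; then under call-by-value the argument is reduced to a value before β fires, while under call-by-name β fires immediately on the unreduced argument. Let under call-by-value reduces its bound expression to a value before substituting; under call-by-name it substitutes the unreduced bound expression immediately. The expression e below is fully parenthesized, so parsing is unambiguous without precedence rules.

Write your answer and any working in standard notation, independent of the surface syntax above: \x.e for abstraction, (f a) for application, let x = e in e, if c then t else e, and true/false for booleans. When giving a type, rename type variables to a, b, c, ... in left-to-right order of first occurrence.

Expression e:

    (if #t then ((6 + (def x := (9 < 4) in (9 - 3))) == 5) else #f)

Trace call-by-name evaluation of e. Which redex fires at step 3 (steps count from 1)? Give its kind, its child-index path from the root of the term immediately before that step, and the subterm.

Derivation:
step 0: (if true then ((6 + (let x = (9 < 4) in (9 - 3))) == 5) else false)
step 1: [if@root] ((6 + (let x = (9 < 4) in (9 - 3))) == 5)
step 2: [let@0.1] ((6 + (9 - 3)) == 5)
step 3: [delta@0.1] ((6 + 6) == 5)

Answer: delta at 0.1 : (9 - 3)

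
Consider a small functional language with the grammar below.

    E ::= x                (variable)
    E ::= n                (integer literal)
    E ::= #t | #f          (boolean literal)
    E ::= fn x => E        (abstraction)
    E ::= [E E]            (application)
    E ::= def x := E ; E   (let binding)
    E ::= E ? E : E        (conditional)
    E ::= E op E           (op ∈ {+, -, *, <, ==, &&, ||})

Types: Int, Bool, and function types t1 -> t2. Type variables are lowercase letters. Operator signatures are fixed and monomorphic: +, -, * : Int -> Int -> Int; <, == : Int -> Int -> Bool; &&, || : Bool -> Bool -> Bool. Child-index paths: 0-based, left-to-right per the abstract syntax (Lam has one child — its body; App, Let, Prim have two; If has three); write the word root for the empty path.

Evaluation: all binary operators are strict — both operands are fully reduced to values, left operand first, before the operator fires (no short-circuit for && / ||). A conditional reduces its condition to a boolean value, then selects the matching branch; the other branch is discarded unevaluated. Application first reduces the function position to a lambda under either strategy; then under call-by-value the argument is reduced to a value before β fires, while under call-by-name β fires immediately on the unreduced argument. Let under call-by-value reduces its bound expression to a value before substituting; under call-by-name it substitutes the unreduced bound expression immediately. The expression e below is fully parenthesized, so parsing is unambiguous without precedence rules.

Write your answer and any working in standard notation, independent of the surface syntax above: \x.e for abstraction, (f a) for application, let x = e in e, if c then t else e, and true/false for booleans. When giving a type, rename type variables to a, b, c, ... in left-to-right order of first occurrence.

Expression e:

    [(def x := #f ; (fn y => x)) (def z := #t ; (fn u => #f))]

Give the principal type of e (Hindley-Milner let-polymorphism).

Working:
let x : Bool
x : Bool
\y._ : a -> Bool
let z : Bool
\u._ : b -> Bool
  unify a -> Bool ~ (b -> Bool) -> c
  unify a ~ b -> Bool
  unify Bool ~ c
_ _ : Bool

Answer: Bool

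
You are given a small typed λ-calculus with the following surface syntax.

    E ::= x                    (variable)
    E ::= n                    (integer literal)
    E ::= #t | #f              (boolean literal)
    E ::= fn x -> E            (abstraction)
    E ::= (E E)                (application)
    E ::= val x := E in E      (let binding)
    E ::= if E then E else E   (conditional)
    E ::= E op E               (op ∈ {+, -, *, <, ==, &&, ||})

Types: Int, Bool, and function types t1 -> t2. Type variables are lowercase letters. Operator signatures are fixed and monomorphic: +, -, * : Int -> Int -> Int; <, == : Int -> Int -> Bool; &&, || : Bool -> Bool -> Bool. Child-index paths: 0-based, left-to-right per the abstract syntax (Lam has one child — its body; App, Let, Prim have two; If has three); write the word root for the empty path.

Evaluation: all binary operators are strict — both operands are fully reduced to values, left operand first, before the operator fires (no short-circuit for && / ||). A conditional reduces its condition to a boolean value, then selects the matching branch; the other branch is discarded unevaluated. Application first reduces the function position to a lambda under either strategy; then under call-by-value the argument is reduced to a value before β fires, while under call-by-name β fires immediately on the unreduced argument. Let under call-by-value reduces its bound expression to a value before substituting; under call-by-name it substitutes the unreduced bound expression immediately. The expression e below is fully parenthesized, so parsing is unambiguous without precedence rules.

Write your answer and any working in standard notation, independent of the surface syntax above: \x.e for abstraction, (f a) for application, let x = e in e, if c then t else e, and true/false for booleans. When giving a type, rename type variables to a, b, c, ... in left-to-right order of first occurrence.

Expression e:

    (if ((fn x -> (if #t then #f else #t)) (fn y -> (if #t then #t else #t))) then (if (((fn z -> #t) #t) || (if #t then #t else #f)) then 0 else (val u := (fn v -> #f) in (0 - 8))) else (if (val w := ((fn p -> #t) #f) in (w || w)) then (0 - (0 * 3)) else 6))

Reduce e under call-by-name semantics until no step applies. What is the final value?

Trace:
step 0: (if ((\x.(if true then false else true)) (\y.(if true then true else true))) then (if (((\z.true) true) || (if true then true else false)) then 0 else (let u = (\v.false) in (0 - 8))) else (if (let w = ((\p.true) false) in (w || w)) then (0 - (0 * 3)) else 6))
step 1: [beta@0] (if (if true then false else true) then (if (((\z.true) true) || (if true then true else false)) then 0 else (let u = (\v.false) in (0 - 8))) else (if (let w = ((\p.true) false) in (w || w)) then (0 - (0 * 3)) else 6))
step 2: [if@0] (if false then (if (((\z.true) true) || (if true then true else false)) then 0 else (let u = (\v.false) in (0 - 8))) else (if (let w = ((\p.true) false) in (w || w)) then (0 - (0 * 3)) else 6))
step 3: [if@root] (if (let w = ((\p.true) false) in (w || w)) then (0 - (0 * 3)) else 6)
step 4: [let@0] (if (((\p.true) false) || ((\p.true) false)) then (0 - (0 * 3)) else 6)
step 5: [beta@0.0] (if (true || ((\p.true) false)) then (0 - (0 * 3)) else 6)
step 6: [beta@0.1] (if (true || true) then (0 - (0 * 3)) else 6)
step 7: [delta@0] (if true then (0 - (0 * 3)) else 6)
step 8: [if@root] (0 - (0 * 3))
step 9: [delta@1] (0 - 0)
step 10: [delta@root] 0

Answer: 0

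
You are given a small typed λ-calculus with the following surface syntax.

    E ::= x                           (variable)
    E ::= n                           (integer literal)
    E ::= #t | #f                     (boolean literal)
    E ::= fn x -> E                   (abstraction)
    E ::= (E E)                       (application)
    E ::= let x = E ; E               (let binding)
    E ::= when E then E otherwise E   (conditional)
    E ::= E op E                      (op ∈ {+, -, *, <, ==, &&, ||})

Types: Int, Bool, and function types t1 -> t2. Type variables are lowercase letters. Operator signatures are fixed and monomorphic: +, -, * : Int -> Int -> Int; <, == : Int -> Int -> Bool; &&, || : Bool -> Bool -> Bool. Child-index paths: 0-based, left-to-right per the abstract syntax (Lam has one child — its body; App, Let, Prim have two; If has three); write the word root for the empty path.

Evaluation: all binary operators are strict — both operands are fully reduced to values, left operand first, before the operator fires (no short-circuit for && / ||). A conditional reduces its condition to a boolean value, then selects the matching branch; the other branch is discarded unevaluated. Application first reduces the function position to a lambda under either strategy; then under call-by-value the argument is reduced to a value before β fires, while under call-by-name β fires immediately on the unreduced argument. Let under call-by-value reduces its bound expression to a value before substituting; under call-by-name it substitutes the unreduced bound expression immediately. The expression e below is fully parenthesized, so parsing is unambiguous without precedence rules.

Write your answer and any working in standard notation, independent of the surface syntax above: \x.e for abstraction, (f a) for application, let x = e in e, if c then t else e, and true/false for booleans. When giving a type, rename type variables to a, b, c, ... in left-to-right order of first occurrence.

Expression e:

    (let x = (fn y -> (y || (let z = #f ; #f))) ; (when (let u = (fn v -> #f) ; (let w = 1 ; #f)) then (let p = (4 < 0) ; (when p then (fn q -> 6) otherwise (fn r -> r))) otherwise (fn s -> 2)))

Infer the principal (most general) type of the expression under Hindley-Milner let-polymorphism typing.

Answer: Int -> Int

Derivation:
y : a
  unify a ~ Bool
let z : Bool
  unify Bool ~ Bool
\y._ : Bool -> Bool
let x : Bool -> Bool
\v._ : b -> Bool
let u : forall. b -> Bool
let w : Int
  unify Bool ~ Bool
  unify Int ~ Int
  unify Int ~ Int
let p : Bool
p : Bool
  unify Bool ~ Bool
\q._ : c -> Int
r : d
\r._ : d -> d
  unify c -> Int ~ d -> d
  unify c ~ d
  unify Int ~ d
\s._ : e -> Int
  unify Int -> Int ~ e -> Int
  unify Int ~ e
  unify Int ~ Int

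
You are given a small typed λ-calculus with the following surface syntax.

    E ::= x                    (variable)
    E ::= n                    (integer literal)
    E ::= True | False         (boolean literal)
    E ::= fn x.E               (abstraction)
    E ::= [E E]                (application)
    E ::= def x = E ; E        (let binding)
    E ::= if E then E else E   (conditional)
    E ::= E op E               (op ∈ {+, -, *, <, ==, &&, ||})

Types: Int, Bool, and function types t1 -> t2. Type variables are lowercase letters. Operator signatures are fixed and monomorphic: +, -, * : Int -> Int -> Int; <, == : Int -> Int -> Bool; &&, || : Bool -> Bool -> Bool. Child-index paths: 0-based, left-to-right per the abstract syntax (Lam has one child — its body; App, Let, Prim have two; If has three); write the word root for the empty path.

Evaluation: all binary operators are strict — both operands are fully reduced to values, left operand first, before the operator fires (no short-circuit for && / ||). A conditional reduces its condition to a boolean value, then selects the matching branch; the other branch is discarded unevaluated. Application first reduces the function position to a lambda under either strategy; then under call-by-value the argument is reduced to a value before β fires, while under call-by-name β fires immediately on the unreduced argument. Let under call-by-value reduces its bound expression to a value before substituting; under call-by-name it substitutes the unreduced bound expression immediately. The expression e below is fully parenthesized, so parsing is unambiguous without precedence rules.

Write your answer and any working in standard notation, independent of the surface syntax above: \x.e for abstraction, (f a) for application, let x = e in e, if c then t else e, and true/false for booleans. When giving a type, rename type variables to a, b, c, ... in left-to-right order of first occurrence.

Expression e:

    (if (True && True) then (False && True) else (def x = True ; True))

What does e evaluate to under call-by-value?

Answer: false

Trace:
step 0: (if (true && true) then (false && true) else (let x = true in true))
step 1: [delta@0] (if true then (false && true) else (let x = true in true))
step 2: [if@root] (false && true)
step 3: [delta@root] false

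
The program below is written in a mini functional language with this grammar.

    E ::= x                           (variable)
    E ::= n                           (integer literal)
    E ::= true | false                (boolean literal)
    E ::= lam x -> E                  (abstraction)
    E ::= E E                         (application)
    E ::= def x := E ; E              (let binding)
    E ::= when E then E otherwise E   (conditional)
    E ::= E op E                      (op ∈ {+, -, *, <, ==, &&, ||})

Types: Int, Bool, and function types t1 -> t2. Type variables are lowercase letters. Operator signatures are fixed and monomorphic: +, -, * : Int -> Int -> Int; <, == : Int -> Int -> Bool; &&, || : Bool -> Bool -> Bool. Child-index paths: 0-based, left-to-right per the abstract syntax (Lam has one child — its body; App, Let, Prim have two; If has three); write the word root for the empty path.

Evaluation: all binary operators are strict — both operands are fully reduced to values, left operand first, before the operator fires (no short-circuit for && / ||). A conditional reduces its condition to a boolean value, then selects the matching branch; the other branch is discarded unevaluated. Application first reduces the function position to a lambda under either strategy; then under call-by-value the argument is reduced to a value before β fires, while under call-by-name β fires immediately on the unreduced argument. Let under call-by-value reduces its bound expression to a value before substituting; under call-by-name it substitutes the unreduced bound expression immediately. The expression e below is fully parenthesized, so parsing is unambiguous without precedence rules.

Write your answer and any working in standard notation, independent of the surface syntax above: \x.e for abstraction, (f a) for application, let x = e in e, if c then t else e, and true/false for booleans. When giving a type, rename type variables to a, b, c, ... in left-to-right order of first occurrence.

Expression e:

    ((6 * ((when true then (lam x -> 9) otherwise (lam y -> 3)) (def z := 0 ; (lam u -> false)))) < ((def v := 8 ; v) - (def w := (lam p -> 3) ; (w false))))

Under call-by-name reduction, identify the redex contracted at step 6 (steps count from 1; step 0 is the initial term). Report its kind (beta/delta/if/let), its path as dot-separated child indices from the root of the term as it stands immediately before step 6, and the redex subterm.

Derivation:
step 0: ((6 * ((if true then (\x.9) else (\y.3)) (let z = 0 in (\u.false)))) < ((let v = 8 in v) - (let w = (\p.3) in (w false))))
step 1: [if@0.1.0] ((6 * ((\x.9) (let z = 0 in (\u.false)))) < ((let v = 8 in v) - (let w = (\p.3) in (w false))))
step 2: [beta@0.1] ((6 * 9) < ((let v = 8 in v) - (let w = (\p.3) in (w false))))
step 3: [delta@0] (54 < ((let v = 8 in v) - (let w = (\p.3) in (w false))))
step 4: [let@1.0] (54 < (8 - (let w = (\p.3) in (w false))))
step 5: [let@1.1] (54 < (8 - ((\p.3) false)))
step 6: [beta@1.1] (54 < (8 - 3))

Answer: beta at 1.1 : ((\p.3) false)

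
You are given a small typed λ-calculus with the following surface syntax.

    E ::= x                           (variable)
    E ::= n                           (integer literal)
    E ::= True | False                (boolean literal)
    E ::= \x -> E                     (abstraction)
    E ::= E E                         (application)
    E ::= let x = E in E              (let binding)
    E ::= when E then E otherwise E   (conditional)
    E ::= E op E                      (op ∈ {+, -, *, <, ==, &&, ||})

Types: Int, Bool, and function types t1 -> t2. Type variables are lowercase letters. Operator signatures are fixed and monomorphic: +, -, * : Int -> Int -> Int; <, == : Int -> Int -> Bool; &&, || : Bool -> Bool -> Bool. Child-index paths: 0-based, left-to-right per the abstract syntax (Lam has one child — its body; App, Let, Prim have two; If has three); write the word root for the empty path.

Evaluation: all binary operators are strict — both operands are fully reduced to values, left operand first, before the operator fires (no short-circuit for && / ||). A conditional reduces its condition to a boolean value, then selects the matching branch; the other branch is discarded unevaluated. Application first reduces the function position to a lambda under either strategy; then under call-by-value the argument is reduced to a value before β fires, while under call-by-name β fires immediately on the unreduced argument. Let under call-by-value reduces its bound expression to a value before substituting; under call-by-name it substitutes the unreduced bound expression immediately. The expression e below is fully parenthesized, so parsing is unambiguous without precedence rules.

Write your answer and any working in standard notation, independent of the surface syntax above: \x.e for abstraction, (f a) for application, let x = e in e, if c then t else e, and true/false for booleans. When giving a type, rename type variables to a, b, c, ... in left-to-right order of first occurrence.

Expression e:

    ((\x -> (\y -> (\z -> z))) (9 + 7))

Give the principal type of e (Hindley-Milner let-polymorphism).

Answer: a -> b -> b

Working:
z : c
\z._ : c -> c
\y._ : b -> c -> c
\x._ : a -> b -> c -> c
  unify Int ~ Int
  unify Int ~ Int
  unify a -> b -> c -> c ~ Int -> d
  unify a ~ Int
  unify b -> c -> c ~ d
_ _ : b -> c -> c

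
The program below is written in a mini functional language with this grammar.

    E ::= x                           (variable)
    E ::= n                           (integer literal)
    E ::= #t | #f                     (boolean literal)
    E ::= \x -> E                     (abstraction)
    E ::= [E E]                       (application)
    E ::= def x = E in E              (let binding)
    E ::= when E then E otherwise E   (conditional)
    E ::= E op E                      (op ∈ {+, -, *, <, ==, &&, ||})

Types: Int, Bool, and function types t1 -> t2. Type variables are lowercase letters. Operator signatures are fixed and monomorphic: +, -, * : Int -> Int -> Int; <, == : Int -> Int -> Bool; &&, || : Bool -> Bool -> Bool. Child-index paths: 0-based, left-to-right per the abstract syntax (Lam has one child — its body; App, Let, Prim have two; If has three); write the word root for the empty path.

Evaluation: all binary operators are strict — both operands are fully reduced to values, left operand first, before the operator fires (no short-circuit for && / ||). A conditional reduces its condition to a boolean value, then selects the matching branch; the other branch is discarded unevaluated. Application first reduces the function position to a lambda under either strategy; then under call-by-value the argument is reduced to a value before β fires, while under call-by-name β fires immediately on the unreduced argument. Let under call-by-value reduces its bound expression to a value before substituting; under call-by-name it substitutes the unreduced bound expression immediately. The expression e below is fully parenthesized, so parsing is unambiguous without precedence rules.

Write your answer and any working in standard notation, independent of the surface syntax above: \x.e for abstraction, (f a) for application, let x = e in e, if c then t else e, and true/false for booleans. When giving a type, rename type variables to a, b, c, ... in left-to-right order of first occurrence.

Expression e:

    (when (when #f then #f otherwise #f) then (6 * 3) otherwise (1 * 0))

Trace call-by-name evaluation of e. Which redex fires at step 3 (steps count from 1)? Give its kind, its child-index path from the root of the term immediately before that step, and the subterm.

Working:
step 0: (if (if false then false else false) then (6 * 3) else (1 * 0))
step 1: [if@0] (if false then (6 * 3) else (1 * 0))
step 2: [if@root] (1 * 0)
step 3: [delta@root] 0

Answer: delta at root : (1 * 0)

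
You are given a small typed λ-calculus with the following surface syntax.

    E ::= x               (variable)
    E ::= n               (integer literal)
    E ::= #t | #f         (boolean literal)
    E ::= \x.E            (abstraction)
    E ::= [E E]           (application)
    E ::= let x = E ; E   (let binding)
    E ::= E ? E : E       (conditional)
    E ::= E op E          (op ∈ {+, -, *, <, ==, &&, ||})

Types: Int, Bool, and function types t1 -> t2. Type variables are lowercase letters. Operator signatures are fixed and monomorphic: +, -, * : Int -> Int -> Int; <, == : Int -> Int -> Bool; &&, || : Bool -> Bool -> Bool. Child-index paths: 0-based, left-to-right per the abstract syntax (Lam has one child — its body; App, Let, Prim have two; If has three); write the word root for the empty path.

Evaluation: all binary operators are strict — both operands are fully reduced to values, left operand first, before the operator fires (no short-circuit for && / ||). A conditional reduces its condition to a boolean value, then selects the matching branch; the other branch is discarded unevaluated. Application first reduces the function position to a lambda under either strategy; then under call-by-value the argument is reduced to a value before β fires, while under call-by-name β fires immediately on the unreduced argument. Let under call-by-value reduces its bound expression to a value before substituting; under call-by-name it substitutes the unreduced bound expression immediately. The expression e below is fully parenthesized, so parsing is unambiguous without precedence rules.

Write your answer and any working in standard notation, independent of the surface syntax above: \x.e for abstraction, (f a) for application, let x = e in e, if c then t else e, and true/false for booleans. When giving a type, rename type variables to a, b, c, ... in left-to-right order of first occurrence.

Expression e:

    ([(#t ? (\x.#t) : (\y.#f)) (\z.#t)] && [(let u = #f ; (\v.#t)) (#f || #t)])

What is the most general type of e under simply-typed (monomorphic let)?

Answer: Bool

Trace:
  unify Bool ~ Bool
\x._ : a -> Bool
\y._ : b -> Bool
  unify a -> Bool ~ b -> Bool
  unify a ~ b
  unify Bool ~ Bool
\z._ : c -> Bool
  unify b -> Bool ~ (c -> Bool) -> d
  unify b ~ c -> Bool
  unify Bool ~ d
_ _ : Bool
  unify Bool ~ Bool
let u : Bool
\v._ : e -> Bool
  unify Bool ~ Bool
  unify Bool ~ Bool
  unify e -> Bool ~ Bool -> f
  unify e ~ Bool
  unify Bool ~ f
_ _ : Bool
  unify Bool ~ Bool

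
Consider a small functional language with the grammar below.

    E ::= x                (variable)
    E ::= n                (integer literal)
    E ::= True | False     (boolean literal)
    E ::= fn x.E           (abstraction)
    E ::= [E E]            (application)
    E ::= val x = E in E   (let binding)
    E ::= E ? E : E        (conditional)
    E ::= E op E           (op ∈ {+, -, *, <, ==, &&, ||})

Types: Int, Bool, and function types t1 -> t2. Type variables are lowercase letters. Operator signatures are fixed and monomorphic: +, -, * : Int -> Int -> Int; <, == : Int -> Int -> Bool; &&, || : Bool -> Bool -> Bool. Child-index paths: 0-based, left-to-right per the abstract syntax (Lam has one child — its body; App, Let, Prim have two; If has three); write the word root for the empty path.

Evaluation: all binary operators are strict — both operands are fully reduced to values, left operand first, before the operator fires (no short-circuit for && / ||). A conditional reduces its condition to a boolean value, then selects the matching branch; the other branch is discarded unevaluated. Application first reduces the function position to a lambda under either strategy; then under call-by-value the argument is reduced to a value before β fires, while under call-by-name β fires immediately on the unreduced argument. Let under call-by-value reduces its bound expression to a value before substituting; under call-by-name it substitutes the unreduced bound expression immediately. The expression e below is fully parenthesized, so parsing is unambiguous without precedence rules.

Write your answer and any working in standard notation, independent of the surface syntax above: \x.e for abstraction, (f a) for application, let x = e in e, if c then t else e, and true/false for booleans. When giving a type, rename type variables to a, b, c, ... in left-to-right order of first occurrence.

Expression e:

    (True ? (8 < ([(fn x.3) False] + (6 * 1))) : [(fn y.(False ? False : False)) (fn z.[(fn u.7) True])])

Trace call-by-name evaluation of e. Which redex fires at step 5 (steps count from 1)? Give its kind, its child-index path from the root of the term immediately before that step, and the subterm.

Answer: delta at root : (8 < 9)

Derivation:
step 0: (if true then (8 < (((\x.3) false) + (6 * 1))) else ((\y.(if false then false else false)) (\z.((\u.7) true))))
step 1: [if@root] (8 < (((\x.3) false) + (6 * 1)))
step 2: [beta@1.0] (8 < (3 + (6 * 1)))
step 3: [delta@1.1] (8 < (3 + 6))
step 4: [delta@1] (8 < 9)
step 5: [delta@root] true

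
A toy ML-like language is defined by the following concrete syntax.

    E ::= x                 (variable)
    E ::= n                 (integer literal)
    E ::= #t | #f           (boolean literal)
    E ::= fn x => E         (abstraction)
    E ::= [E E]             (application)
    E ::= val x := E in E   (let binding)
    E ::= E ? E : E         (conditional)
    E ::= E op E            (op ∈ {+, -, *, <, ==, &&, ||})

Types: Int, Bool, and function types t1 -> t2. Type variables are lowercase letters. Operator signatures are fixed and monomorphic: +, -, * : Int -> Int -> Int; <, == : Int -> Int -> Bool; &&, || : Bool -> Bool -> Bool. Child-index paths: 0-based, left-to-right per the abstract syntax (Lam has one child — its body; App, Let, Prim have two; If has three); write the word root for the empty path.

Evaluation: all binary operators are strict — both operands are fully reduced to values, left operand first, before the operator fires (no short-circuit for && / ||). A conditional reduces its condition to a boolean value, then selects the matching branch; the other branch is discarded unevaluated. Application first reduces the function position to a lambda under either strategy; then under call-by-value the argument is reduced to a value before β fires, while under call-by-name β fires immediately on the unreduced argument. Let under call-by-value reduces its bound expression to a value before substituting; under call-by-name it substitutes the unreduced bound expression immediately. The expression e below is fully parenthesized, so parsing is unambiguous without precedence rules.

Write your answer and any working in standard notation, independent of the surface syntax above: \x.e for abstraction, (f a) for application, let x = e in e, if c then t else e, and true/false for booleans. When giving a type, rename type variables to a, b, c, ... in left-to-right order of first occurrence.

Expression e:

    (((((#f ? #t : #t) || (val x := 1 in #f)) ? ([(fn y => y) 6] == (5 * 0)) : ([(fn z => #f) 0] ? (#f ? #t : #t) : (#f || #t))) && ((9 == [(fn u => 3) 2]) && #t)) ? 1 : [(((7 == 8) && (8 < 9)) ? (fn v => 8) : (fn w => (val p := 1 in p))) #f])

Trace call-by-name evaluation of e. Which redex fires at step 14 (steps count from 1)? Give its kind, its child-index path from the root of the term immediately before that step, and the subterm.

Trace:
step 0: (if ((if ((if false then true else true) || (let x = 1 in false)) then (((\y.y) 6) == (5 * 0)) else (if ((\z.false) 0) then (if false then true else true) else (false || true))) && ((9 == ((\u.3) 2)) && true)) then 1 else ((if ((7 == 8) && (8 < 9)) then (\v.8) else (\w.(let p = 1 in p))) false))
step 1: [if@0.0.0.0] (if ((if (true || (let x = 1 in false)) then (((\y.y) 6) == (5 * 0)) else (if ((\z.false) 0) then (if false then true else true) else (false || true))) && ((9 == ((\u.3) 2)) && true)) then 1 else ((if ((7 == 8) && (8 < 9)) then (\v.8) else (\w.(let p = 1 in p))) false))
step 2: [let@0.0.0.1] (if ((if (true || false) then (((\y.y) 6) == (5 * 0)) else (if ((\z.false) 0) then (if false then true else true) else (false || true))) && ((9 == ((\u.3) 2)) && true)) then 1 else ((if ((7 == 8) && (8 < 9)) then (\v.8) else (\w.(let p = 1 in p))) false))
step 3: [delta@0.0.0] (if ((if true then (((\y.y) 6) == (5 * 0)) else (if ((\z.false) 0) then (if false then true else true) else (false || true))) && ((9 == ((\u.3) 2)) && true)) then 1 else ((if ((7 == 8) && (8 < 9)) then (\v.8) else (\w.(let p = 1 in p))) false))
step 4: [if@0.0] (if ((((\y.y) 6) == (5 * 0)) && ((9 == ((\u.3) 2)) && true)) then 1 else ((if ((7 == 8) && (8 < 9)) then (\v.8) else (\w.(let p = 1 in p))) false))
step 5: [beta@0.0.0] (if ((6 == (5 * 0)) && ((9 == ((\u.3) 2)) && true)) then 1 else ((if ((7 == 8) && (8 < 9)) then (\v.8) else (\w.(let p = 1 in p))) false))
step 6: [delta@0.0.1] (if ((6 == 0) && ((9 == ((\u.3) 2)) && true)) then 1 else ((if ((7 == 8) && (8 < 9)) then (\v.8) else (\w.(let p = 1 in p))) false))
step 7: [delta@0.0] (if (false && ((9 == ((\u.3) 2)) && true)) then 1 else ((if ((7 == 8) && (8 < 9)) then (\v.8) else (\w.(let p = 1 in p))) false))
step 8: [beta@0.1.0.1] (if (false && ((9 == 3) && true)) then 1 else ((if ((7 == 8) && (8 < 9)) then (\v.8) else (\w.(let p = 1 in p))) false))
step 9: [delta@0.1.0] (if (false && (false && true)) then 1 else ((if ((7 == 8) && (8 < 9)) then (\v.8) else (\w.(let p = 1 in p))) false))
step 10: [delta@0.1] (if (false && false) then 1 else ((if ((7 == 8) && (8 < 9)) then (\v.8) else (\w.(let p = 1 in p))) false))
step 11: [delta@0] (if false then 1 else ((if ((7 == 8) && (8 < 9)) then (\v.8) else (\w.(let p = 1 in p))) false))
step 12: [if@root] ((if ((7 == 8) && (8 < 9)) then (\v.8) else (\w.(let p = 1 in p))) false)
step 13: [delta@0.0.0] ((if (false && (8 < 9)) then (\v.8) else (\w.(let p = 1 in p))) false)
step 14: [delta@0.0.1] ((if (false && true) then (\v.8) else (\w.(let p = 1 in p))) false)

Answer: delta at 0.0.1 : (8 < 9)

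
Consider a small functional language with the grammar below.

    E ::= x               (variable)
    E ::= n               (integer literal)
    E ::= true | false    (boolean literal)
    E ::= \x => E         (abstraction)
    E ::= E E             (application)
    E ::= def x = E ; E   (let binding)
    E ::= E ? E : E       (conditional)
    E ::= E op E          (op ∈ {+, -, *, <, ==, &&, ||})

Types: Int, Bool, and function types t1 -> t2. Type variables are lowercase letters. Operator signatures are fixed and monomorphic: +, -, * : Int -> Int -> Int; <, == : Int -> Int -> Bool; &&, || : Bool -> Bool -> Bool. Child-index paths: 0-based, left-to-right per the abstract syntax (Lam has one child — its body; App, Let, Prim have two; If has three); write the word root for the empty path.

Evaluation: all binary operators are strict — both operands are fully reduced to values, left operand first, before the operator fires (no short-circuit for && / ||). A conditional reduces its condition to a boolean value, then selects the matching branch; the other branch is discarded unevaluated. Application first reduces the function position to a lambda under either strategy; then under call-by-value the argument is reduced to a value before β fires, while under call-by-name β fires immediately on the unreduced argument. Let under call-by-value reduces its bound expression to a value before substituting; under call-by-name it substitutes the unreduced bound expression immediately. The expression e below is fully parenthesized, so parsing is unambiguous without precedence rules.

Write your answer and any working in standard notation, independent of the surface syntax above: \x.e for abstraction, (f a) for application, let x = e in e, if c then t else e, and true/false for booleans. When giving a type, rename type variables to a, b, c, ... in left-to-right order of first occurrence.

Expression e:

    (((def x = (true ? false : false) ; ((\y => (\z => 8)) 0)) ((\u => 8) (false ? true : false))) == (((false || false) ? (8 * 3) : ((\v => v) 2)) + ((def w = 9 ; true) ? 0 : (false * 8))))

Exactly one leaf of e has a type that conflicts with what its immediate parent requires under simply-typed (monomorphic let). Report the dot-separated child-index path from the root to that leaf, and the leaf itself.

Answer: 1.1.2.0 : false

Trace:
  unify Bool ~ Bool
  unify Bool ~ Bool
let x : Bool
\z._ : b -> Int
\y._ : a -> b -> Int
  unify a -> b -> Int ~ Int -> c
  unify a ~ Int
  unify b -> Int ~ c
_ _ : b -> Int
\u._ : d -> Int
  unify Bool ~ Bool
  unify Bool ~ Bool
  unify d -> Int ~ Bool -> e
  unify d ~ Bool
  unify Int ~ e
_ _ : Int
  unify b -> Int ~ Int -> f
  unify b ~ Int
  unify Int ~ f
_ _ : Int
  unify Int ~ Int
  unify Bool ~ Bool
  unify Bool ~ Bool
  unify Bool ~ Bool
  unify Int ~ Int
  unify Int ~ Int
v : g
\v._ : g -> g
  unify g -> g ~ Int -> h
  unify g ~ Int
  unify Int ~ h
_ _ : Int
  unify Int ~ Int
  unify Int ~ Int
let w : Int
  unify Bool ~ Bool
  unify Bool ~ Int
  FAIL: mismatch Bool ~ Int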